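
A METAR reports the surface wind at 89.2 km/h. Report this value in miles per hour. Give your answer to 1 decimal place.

55.4 mph

1 km/h = 0.621371 mph, so 89.2 × 0.621371 = 55.4 mph.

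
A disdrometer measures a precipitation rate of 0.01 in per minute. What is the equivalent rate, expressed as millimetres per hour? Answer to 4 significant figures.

0.01 in/minute × 25.4 mm/in × 60 minute/hour = 15.24 mm/hour.

15.24 mm/hour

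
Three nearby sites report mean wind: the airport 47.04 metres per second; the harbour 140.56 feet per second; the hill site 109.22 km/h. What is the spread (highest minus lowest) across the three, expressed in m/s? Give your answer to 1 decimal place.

16.7 m/s

the harbour: 140.56 ft/s = 42.843 m/s.
the hill site: 109.22 km/h = 30.339 m/s.
Spread: 47.040 − 30.339 = 16.7 m/s.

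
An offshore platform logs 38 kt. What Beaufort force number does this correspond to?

38 kt lies in the Beaufort 8 band (gale, 34–40 kt).

Beaufort force 8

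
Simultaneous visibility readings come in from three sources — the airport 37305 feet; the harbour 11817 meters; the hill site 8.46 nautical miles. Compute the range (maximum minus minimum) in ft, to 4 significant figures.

the harbour: 11817 m = 38769.69 ft.
the hill site: 8.46 nmi = 51403.94 ft.
Spread: 51403.94 − 37305.00 = 14100 ft.

14100 ft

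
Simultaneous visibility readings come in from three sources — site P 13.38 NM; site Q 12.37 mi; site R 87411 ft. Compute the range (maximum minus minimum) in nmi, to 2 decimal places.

3.64 nmi

site Q: 12.37 SM = 10.7492 nmi.
site R: 87411 ft = 14.3860 nmi.
Spread: 14.3860 − 10.7492 = 3.64 nmi.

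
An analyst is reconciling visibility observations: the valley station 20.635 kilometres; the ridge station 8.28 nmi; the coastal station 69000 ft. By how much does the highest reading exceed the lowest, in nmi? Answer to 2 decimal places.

3.08 nmi

the valley station: 20.635 km = 11.1420 nmi.
the coastal station: 69000 ft = 11.3559 nmi.
Spread: 11.3559 − 8.2800 = 3.08 nmi.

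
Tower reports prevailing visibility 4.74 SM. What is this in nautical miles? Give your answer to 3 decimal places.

4.119 nmi

1 SM = 0.868976 nmi, so 4.74 × 0.868976 = 4.119 nmi.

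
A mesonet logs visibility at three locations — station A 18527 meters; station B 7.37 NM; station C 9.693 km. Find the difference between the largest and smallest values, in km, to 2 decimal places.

8.83 km

station A: 18527 m = 18.5270 km.
station B: 7.37 nmi = 13.6492 km.
Spread: 18.5270 − 9.6930 = 8.83 km.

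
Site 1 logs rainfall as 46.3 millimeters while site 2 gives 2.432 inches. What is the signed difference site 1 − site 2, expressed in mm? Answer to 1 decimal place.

-15.5 mm

site 2: 2.432 in = 61.773 mm.
Difference: 46.300 − 61.773 = -15.5 mm.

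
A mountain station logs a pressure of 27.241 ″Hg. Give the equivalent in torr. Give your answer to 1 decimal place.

1 inHg = 25.4 mmHg, so 27.241 × 25.4 = 691.9 mmHg.

691.9 mmHg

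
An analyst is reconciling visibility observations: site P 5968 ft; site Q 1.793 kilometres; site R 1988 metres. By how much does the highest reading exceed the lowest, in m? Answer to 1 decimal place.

195.0 m

site P: 5968 ft = 1819.046 m.
site Q: 1.793 km = 1793.000 m.
Spread: 1988.000 − 1793.000 = 195.0 m.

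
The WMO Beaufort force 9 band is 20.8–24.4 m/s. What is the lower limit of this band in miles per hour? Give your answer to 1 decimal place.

46.5 mph

20.8–24.4 m/s × 2.237 = 46.5–54.6 mph.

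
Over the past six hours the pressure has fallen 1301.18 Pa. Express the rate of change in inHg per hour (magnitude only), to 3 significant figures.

1301.18 Pa / 6 h × 0.0002953 inHg/Pa = 0.0640 inHg/h.

0.0640 inHg per hour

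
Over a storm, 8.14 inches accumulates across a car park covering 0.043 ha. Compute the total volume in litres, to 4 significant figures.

Depth: 8.14 in × 25.4 = 206.756 mm.
Area: 0.043 ha = 430 m².
1 mm over 1 m² is 1 L, so volume = 206.756 × 430 = 88905.08 L ≈ 88910 L.

88910 litres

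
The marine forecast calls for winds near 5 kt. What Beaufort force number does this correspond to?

5 kt lies in the Beaufort 2 band (light breeze, 4–6 kt).

Beaufort force 2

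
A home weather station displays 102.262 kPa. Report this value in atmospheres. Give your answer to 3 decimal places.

1 kPa = 0.00986923 atm, so 102.262 × 0.00986923 = 1.009 atm.

1.009 atm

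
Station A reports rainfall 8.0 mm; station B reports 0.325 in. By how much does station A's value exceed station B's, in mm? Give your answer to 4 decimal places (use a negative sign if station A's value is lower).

station B: 0.325 in = 8.255000 mm.
Difference: 8.000000 − 8.255000 = -0.2550 mm.

-0.2550 mm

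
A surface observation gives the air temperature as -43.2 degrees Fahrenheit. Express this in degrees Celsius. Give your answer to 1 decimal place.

°C = (°F − 32) × 5/9 = (-43.2 − 32) / 1.8 = -41.8 °C.

-41.8 °C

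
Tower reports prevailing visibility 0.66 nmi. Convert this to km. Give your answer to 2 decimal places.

1 nmi = 1.852 km, so 0.66 × 1.852 = 1.22 km.

1.22 km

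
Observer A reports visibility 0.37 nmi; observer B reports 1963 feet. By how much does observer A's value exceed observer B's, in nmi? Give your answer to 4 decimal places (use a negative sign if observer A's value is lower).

0.0469 nmi

observer B: 1963 ft = 0.323068 nmi.
Difference: 0.370000 − 0.323068 = 0.0469 nmi.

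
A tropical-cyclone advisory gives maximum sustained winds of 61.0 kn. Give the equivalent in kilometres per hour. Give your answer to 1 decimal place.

1 kt = 1.852 km/h, so 61.0 × 1.852 = 113.0 km/h.

113.0 km/h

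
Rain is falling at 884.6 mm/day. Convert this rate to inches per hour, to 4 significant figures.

884.6 mm/day × 0.0393701 in/mm × 0.0416667 day/hour = 1.451 in/hour.

1.451 in/hour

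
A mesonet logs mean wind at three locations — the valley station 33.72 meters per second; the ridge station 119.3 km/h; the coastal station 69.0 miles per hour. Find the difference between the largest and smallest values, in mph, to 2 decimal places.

the valley station: 33.72 m/s = 75.4295 mph.
the ridge station: 119.3 km/h = 74.1296 mph.
Spread: 75.4295 − 69.0000 = 6.43 mph.

6.43 mph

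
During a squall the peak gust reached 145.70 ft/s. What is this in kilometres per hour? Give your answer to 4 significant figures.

159.9 km/h

1 ft/s = 1.09728 km/h, so 145.70 × 1.09728 = 159.9 km/h.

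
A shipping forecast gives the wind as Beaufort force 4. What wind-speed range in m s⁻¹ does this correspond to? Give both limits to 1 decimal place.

5.5 to 7.9 m/s

Beaufort 4 (moderate breeze) spans 5.5–7.9 m/s.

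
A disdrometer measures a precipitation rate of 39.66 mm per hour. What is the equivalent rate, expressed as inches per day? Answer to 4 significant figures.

39.66 mm/hour × 0.0393701 in/mm × 24 hour/day = 37.47 in/day.

37.47 in/day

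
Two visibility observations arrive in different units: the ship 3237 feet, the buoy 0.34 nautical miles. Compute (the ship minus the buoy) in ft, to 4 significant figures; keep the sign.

the buoy: 0.34 nmi = 2065.88 ft.
Difference: 3237.00 − 2065.88 = 1171 ft.

1171 ft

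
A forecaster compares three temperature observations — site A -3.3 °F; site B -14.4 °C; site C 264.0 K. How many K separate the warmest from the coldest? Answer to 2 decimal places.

site A: -3.3 °F = -19.611 °C.
site C: 264.0 K = -9.150 °C.
Spread: (-9.150) − (-19.611) = 10.461 °C.

10.46 K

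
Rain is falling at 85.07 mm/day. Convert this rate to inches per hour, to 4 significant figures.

0.1396 in/hour

85.07 mm/day × 0.0393701 in/mm × 0.0416667 day/hour = 0.1396 in/hour.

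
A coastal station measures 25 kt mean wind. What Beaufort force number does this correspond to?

25 kt lies in the Beaufort 6 band (strong breeze, 22–27 kt).

Beaufort force 6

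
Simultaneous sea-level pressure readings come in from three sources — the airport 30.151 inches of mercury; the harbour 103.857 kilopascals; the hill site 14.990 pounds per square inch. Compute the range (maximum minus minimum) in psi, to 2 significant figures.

the airport: 30.151 inHg = 14.8088 psi.
the harbour: 103.857 kPa = 15.0632 psi.
Spread: 15.0632 − 14.8088 = 0.25 psi.

0.25 psi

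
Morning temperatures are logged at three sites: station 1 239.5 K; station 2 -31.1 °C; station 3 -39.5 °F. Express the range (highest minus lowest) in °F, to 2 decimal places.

15.52 °F

station 1: 239.5 K = -33.650 °C.
station 3: -39.5 °F = -39.722 °C.
Spread: (-31.100) − (-39.722) = 8.622 °C = 15.52 °F.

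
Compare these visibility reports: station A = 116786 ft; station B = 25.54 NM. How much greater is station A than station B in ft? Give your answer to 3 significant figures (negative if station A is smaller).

-38400 ft

station B: 25.54 nmi = 155183.99 ft.
Difference: 116786.00 − 155183.99 = -38400 ft.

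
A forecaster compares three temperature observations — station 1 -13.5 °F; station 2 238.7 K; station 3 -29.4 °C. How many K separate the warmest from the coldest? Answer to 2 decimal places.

station 1: -13.5 °F = -25.278 °C.
station 2: 238.7 K = -34.450 °C.
Spread: (-25.278) − (-34.450) = 9.172 °C.

9.17 K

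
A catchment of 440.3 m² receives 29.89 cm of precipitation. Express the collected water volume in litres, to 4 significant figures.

131600 litres

Depth: 29.89 cm × 10 = 298.9 mm.
1 mm over 1 m² is 1 L, so volume = 298.9 × 440.3 = 131605.67 L ≈ 131600 L.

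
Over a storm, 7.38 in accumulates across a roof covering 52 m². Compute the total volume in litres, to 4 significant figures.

9748 litres

Depth: 7.38 in × 25.4 = 187.452 mm.
1 mm over 1 m² is 1 L, so volume = 187.452 × 52 = 9747.504 L ≈ 9748 L.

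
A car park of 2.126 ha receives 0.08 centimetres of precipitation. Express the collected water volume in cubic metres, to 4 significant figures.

Depth: 0.08 cm × 10 = 0.8 mm.
Area: 2.126 ha = 21260 m².
1 mm over 1 m² is 1 L, so volume = 0.8 × 21260 = 17008 L = 17.01 m³.

17.01 cubic metres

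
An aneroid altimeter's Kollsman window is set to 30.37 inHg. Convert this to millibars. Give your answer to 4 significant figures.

1028 mb

1 inHg = 33.8639 mb, so 30.37 × 33.8639 = 1028 mb.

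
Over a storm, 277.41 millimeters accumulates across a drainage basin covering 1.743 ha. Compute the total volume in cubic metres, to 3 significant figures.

Area: 1.743 ha = 17430 m².
1 mm over 1 m² is 1 L, so volume = 277.41 × 17430 = 4835256.3 L = 4840 m³.

4840 cubic metres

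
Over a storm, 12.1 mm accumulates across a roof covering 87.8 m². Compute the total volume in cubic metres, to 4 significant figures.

1 mm over 1 m² is 1 L, so volume = 12.1 × 87.8 = 1062.38 L = 1.062 m³.

1.062 cubic metres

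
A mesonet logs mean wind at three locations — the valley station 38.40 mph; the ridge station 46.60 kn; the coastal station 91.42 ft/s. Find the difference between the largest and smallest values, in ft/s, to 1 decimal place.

35.1 ft/s

the valley station: 38.40 mph = 56.320 ft/s.
the ridge station: 46.60 kt = 78.652 ft/s.
Spread: 91.420 − 56.320 = 35.1 ft/s.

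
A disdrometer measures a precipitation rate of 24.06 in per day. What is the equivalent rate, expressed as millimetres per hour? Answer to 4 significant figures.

24.06 in/day × 25.4 mm/in × 0.0416667 day/hour = 25.46 mm/hour.

25.46 mm/hour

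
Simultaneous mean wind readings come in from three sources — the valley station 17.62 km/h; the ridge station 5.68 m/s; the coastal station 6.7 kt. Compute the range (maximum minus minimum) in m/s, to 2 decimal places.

the valley station: 17.62 km/h = 4.8944 m/s.
the coastal station: 6.7 kt = 3.4468 m/s.
Spread: 5.6800 − 3.4468 = 2.23 m/s.

2.23 m/s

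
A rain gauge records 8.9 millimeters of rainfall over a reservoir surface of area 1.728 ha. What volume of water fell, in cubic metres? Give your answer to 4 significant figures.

153.8 cubic metres

Area: 1.728 ha = 17280 m².
1 mm over 1 m² is 1 L, so volume = 8.9 × 17280 = 153792 L = 153.8 m³.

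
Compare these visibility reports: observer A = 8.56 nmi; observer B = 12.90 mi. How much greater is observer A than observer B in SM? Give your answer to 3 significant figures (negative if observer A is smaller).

observer A: 8.56 nmi = 9.8507 SM.
Difference: 9.8507 − 12.9000 = -3.05 SM.

-3.05 SM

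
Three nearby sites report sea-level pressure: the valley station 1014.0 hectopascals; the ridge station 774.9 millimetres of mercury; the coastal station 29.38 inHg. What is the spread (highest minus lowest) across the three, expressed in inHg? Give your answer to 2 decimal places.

the valley station: 1014.0 hPa = 29.9434 inHg.
the ridge station: 774.9 mmHg = 30.5079 inHg.
Spread: 30.5079 − 29.3800 = 1.13 inHg.

1.13 inHg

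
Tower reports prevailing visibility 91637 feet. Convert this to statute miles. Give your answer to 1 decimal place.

17.4 SM

1 ft = 0.000189394 SM, so 91637 × 0.000189394 = 17.4 SM.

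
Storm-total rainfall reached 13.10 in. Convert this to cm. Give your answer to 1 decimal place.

1 in = 2.54 cm, so 13.10 × 2.54 = 33.3 cm.

33.3 cm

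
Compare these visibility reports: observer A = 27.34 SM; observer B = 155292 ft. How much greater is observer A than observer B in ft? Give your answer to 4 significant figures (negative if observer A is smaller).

-10940 ft

observer A: 27.34 SM = 144355.20 ft.
Difference: 144355.20 − 155292.00 = -10940 ft.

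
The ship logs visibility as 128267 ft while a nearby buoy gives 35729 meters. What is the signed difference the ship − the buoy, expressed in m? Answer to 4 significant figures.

the ship: 128267 ft = 39095.78 m.
Difference: 39095.78 − 35729.00 = 3367 m.

3367 m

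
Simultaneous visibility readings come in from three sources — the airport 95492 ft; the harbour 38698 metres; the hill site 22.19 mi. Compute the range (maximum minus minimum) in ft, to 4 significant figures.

the harbour: 38698 m = 126961.94 ft.
the hill site: 22.19 SM = 117163.20 ft.
Spread: 126961.94 − 95492.00 = 31470 ft.

31470 ft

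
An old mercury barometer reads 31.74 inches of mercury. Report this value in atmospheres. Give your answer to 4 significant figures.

1.061 atm

1 inHg = 0.0334211 atm, so 31.74 × 0.0334211 = 1.061 atm.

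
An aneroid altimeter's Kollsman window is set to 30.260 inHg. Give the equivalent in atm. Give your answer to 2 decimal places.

1 inHg = 0.0334211 atm, so 30.260 × 0.0334211 = 1.01 atm.

1.01 atm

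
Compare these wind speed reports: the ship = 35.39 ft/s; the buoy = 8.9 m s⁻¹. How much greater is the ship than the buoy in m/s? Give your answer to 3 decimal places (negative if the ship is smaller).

1.887 m/s

the ship: 35.39 ft/s = 10.78687 m/s.
Difference: 10.78687 − 8.90000 = 1.887 m/s.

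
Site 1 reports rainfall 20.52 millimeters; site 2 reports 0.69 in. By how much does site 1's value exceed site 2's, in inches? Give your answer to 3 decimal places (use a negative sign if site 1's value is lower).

0.118 in

site 1: 20.52 mm = 0.80787 in.
Difference: 0.80787 − 0.69000 = 0.118 in.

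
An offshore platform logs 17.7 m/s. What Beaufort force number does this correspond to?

17.7 m/s lies in the Beaufort 8 band (gale, 17.2–20.7 m/s).

Beaufort force 8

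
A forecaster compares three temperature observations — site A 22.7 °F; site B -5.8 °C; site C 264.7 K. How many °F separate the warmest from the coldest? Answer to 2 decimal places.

site A: 22.7 °F = -5.167 °C.
site C: 264.7 K = -8.450 °C.
Spread: (-5.167) − (-8.450) = 3.283 °C = 5.91 °F.

5.91 °F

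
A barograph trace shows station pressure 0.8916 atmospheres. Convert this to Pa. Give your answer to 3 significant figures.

1 atm = 101325 Pa, so 0.8916 × 101325 = 90300 Pa.

90300 Pa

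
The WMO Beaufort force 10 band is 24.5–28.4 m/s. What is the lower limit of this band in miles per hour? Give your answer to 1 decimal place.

24.5–28.4 m/s × 2.237 = 54.8–63.5 mph.

54.8 mph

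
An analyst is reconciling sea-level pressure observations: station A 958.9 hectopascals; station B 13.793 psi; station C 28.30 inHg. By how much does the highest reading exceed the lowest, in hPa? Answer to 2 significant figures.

station B: 13.793 psi = 950.994 hPa.
station C: 28.30 inHg = 958.348 hPa.
Spread: 958.900 − 950.994 = 7.9 hPa.

7.9 hPa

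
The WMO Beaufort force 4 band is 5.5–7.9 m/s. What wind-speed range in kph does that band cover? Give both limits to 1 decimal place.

19.8 to 28.4 km/h

5.5–7.9 m/s × 3.6 = 19.8–28.4 km/h.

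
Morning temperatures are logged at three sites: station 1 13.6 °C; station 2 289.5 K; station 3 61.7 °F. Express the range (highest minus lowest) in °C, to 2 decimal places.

2.90 °C

station 2: 289.5 K = 16.350 °C.
station 3: 61.7 °F = 16.500 °C.
Spread: 16.500 − 13.600 = 2.900 °C.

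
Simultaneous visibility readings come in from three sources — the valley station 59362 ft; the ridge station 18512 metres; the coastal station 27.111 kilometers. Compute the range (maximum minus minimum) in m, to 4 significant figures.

9017 m

the valley station: 59362 ft = 18093.54 m.
the coastal station: 27.111 km = 27111.00 m.
Spread: 27111.00 − 18093.54 = 9017 m.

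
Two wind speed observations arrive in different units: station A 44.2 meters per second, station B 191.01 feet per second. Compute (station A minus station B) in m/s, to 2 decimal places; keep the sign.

station B: 191.01 ft/s = 58.2198 m/s.
Difference: 44.2000 − 58.2198 = -14.02 m/s.

-14.02 m/s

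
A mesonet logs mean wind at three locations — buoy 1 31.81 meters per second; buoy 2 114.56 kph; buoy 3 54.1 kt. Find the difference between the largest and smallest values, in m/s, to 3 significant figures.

buoy 2: 114.56 km/h = 31.8222 m/s.
buoy 3: 54.1 kt = 27.8314 m/s.
Spread: 31.8222 − 27.8314 = 3.99 m/s.

3.99 m/s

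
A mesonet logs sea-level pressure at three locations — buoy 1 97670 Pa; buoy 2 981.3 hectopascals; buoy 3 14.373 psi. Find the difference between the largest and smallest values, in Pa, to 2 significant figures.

1400 Pa

buoy 2: 981.3 hPa = 98130.00 Pa.
buoy 3: 14.373 psi = 99098.35 Pa.
Spread: 99098.35 − 97670.00 = 1400 Pa.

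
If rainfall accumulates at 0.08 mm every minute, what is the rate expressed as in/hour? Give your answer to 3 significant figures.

0.189 in/hour

0.08 mm/minute × 0.0393701 in/mm × 60 minute/hour = 0.189 in/hour.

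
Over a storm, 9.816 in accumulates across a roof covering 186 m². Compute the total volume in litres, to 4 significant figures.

Depth: 9.816 in × 25.4 = 249.3264 mm.
1 mm over 1 m² is 1 L, so volume = 249.3264 × 186 = 46374.71 L ≈ 46370 L.

46370 litres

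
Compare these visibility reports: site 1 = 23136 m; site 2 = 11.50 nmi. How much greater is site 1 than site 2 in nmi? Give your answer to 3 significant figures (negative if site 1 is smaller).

site 1: 23136 m = 12.49244 nmi.
Difference: 12.49244 − 11.50000 = 0.992 nmi.

0.992 nmi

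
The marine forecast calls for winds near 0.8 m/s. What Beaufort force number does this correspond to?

0.8 m/s lies in the Beaufort 1 band (light air, 0.3–1.5 m/s).

Beaufort force 1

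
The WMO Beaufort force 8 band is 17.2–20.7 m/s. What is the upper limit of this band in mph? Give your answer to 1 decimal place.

46.3 mph

17.2–20.7 m/s × 2.237 = 38.5–46.3 mph.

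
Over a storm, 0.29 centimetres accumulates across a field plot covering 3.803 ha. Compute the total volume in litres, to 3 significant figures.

Depth: 0.29 cm × 10 = 2.9 mm.
Area: 3.803 ha = 38030 m².
1 mm over 1 m² is 1 L, so volume = 2.9 × 38030 = 110287 L ≈ 110000 L.

110000 litres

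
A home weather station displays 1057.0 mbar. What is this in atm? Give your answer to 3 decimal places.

1.043 atm

1 mb = 0.000986923 atm, so 1057.0 × 0.000986923 = 1.043 atm.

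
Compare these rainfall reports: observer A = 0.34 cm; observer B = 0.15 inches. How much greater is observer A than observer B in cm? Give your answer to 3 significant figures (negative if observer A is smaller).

observer B: 0.15 in = 0.381000 cm.
Difference: 0.340000 − 0.381000 = -0.0410 cm.

-0.0410 cm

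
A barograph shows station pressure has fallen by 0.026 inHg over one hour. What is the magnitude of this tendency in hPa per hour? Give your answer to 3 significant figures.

0.880 hPa per hour

0.026 inHg / 1 h × 33.8639 hPa/inHg = 0.880 hPa/h.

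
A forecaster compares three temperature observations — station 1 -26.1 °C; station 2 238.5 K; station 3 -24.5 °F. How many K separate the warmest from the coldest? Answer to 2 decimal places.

8.55 K

station 2: 238.5 K = -34.650 °C.
station 3: -24.5 °F = -31.389 °C.
Spread: (-26.100) − (-34.650) = 8.550 °C.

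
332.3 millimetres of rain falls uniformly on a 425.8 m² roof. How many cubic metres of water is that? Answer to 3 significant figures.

141 cubic metres

1 mm over 1 m² is 1 L, so volume = 332.3 × 425.8 = 141493.34 L = 141 m³.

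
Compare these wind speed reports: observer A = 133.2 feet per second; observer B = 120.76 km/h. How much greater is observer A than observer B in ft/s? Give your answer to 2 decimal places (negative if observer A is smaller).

23.15 ft/s

observer B: 120.76 km/h = 110.0540 ft/s.
Difference: 133.2000 − 110.0540 = 23.15 ft/s.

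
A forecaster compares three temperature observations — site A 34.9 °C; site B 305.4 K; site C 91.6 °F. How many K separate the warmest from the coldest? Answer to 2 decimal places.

site B: 305.4 K = 32.250 °C.
site C: 91.6 °F = 33.111 °C.
Spread: 34.900 − 32.250 = 2.650 °C.

2.65 K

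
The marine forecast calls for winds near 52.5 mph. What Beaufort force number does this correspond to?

Beaufort force 9

52.5 mph = 23.5 m/s, which is Beaufort 9 (strong gale, 20.8–24.4 m/s).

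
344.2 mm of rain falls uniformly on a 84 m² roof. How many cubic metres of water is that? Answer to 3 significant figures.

28.9 cubic metres

1 mm over 1 m² is 1 L, so volume = 344.2 × 84 = 28912.8 L = 28.9 m³.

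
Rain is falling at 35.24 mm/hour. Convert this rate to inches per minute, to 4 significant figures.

35.24 mm/hour × 0.0393701 in/mm × 0.0166667 hour/minute = 0.02312 in/minute.

0.02312 in/minute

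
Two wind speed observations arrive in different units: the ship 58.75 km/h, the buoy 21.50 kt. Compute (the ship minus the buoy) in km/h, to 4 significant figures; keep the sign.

18.93 km/h

the buoy: 21.50 kt = 39.8180 km/h.
Difference: 58.7500 − 39.8180 = 18.93 km/h.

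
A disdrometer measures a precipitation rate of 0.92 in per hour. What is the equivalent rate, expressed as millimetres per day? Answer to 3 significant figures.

0.92 in/hour × 25.4 mm/in × 24 hour/day = 561 mm/day.

561 mm/day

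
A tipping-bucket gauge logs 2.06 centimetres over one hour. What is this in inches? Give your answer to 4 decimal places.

0.8110 in

1 cm = 0.393701 in, so 2.06 × 0.393701 = 0.8110 in.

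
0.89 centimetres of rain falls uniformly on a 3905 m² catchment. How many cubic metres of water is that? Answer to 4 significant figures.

Depth: 0.89 cm × 10 = 8.9 mm.
1 mm over 1 m² is 1 L, so volume = 8.9 × 3905 = 34754.5 L = 34.75 m³.

34.75 cubic metres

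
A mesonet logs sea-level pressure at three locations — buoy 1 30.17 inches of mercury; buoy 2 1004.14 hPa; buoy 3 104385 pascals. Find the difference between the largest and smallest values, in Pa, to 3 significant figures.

buoy 1: 30.17 inHg = 102167.36 Pa.
buoy 2: 1004.14 hPa = 100414.00 Pa.
Spread: 104385.00 − 100414.00 = 3970 Pa.

3970 Pa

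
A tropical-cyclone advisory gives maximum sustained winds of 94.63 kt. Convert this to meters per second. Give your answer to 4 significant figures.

1 kt = 0.514444 m/s, so 94.63 × 0.514444 = 48.68 m/s.

48.68 m/s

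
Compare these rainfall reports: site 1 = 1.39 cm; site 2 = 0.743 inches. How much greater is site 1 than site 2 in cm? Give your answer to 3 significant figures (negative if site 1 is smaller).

-0.497 cm

site 2: 0.743 in = 1.88722 cm.
Difference: 1.39000 − 1.88722 = -0.497 cm.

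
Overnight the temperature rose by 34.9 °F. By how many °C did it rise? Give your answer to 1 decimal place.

For a temperature change the 32° offset cancels: Δ°C = 34.9 × 0.5556 = 19.4 °C.

19.4 °C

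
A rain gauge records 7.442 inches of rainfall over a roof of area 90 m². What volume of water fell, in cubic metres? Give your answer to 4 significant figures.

17.01 cubic metres

Depth: 7.442 in × 25.4 = 189.0268 mm.
1 mm over 1 m² is 1 L, so volume = 189.0268 × 90 = 17012.412 L = 17.01 m³.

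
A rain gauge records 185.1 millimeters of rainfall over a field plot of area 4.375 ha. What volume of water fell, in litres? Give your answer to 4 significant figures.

8098000 litres

Area: 4.375 ha = 43750 m².
1 mm over 1 m² is 1 L, so volume = 185.1 × 43750 = 8098125 L ≈ 8098000 L.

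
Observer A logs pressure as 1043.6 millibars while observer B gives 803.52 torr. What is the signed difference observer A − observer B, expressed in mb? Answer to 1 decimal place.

-27.7 mb

observer B: 803.52 mmHg = 1071.272 mb.
Difference: 1043.600 − 1071.272 = -27.7 mb.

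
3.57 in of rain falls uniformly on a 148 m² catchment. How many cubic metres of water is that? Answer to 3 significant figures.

Depth: 3.57 in × 25.4 = 90.678 mm.
1 mm over 1 m² is 1 L, so volume = 90.678 × 148 = 13420.344 L = 13.4 m³.

13.4 cubic metres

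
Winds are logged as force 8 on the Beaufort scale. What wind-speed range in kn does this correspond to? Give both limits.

34 to 40 kt

Beaufort 8 (gale) spans 34–40 knots.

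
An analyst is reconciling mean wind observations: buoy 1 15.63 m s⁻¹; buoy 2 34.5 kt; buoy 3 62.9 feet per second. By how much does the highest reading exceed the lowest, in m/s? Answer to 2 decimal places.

buoy 2: 34.5 kt = 17.7483 m/s.
buoy 3: 62.9 ft/s = 19.1719 m/s.
Spread: 19.1719 − 15.6300 = 3.54 m/s.

3.54 m/s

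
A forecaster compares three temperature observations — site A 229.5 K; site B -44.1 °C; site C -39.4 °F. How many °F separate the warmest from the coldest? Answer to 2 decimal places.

site A: 229.5 K = -43.650 °C.
site C: -39.4 °F = -39.667 °C.
Spread: (-39.667) − (-44.100) = 4.433 °C = 7.98 °F.

7.98 °F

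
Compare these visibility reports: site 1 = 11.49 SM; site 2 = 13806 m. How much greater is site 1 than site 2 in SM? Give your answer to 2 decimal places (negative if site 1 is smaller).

2.91 SM

site 2: 13806 m = 8.5787 SM.
Difference: 11.4900 − 8.5787 = 2.91 SM.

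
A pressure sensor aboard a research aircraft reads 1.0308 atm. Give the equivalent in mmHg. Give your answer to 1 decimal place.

783.4 mmHg

1 atm = 760 mmHg, so 1.0308 × 760 = 783.4 mmHg.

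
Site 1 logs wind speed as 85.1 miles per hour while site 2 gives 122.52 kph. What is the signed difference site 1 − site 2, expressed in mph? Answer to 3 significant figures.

8.97 mph

site 2: 122.52 km/h = 76.1304 mph.
Difference: 85.1000 − 76.1304 = 8.97 mph.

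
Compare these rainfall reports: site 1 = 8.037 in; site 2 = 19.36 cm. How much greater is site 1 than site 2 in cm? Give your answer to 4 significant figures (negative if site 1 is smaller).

site 1: 8.037 in = 20.41398 cm.
Difference: 20.41398 − 19.36000 = 1.054 cm.

1.054 cm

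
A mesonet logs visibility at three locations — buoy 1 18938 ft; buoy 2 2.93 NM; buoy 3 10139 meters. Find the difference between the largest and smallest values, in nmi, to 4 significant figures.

buoy 1: 18938 ft = 3.11679 nmi.
buoy 3: 10139 m = 5.47462 nmi.
Spread: 5.47462 − 2.93000 = 2.545 nmi.

2.545 nmi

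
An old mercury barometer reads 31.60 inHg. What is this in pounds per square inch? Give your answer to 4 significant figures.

1 inHg = 0.491154 psi, so 31.60 × 0.491154 = 15.52 psi.

15.52 psi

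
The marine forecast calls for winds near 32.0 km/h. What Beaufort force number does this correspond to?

32.0 km/h = 8.9 m/s, which is Beaufort 5 (fresh breeze, 8.0–10.7 m/s).

Beaufort force 5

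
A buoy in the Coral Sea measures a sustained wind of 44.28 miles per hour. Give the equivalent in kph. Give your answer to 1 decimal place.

71.3 km/h

1 mph = 1.60934 km/h, so 44.28 × 1.60934 = 71.3 km/h.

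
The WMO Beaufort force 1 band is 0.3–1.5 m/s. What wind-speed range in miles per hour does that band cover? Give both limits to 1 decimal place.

0.3–1.5 m/s × 2.237 = 0.7–3.4 mph.

0.7 to 3.4 mph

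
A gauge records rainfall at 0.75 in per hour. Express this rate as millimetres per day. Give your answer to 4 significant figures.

0.75 in/hour × 25.4 mm/in × 24 hour/day = 457.2 mm/day.

457.2 mm/day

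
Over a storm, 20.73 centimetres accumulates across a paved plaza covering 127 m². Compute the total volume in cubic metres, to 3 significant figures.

26.3 cubic metres

Depth: 20.73 cm × 10 = 207.3 mm.
1 mm over 1 m² is 1 L, so volume = 207.3 × 127 = 26327.1 L = 26.3 m³.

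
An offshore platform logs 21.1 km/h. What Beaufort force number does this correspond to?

Beaufort force 4

21.1 km/h = 5.9 m/s, which is Beaufort 4 (moderate breeze, 5.5–7.9 m/s).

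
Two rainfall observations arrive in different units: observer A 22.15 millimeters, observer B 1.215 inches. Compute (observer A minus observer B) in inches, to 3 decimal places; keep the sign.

observer A: 22.15 mm = 0.87205 in.
Difference: 0.87205 − 1.21500 = -0.343 in.

-0.343 in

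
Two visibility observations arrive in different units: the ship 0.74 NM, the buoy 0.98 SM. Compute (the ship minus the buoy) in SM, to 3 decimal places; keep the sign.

the ship: 0.74 nmi = 0.85158 SM.
Difference: 0.85158 − 0.98000 = -0.128 SM.

-0.128 SM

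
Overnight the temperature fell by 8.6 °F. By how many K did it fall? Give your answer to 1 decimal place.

Converting a difference, only the 9/5 scale factor applies: ΔK = 8.6 × 0.5556 = 4.8 K.

4.8 K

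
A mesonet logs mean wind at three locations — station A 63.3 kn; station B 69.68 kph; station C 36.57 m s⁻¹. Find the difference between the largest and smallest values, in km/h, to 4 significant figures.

station A: 63.3 kt = 117.2316 km/h.
station C: 36.57 m/s = 131.6520 km/h.
Spread: 131.6520 − 69.6800 = 61.97 km/h.

61.97 km/h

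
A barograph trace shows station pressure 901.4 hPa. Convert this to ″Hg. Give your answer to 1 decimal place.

26.6 inHg

1 hPa = 0.02953 inHg, so 901.4 × 0.02953 = 26.6 inHg.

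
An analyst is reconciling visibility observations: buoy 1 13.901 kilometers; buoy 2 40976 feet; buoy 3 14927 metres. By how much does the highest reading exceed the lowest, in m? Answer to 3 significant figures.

2440 m

buoy 1: 13.901 km = 13901.00 m.
buoy 2: 40976 ft = 12489.48 m.
Spread: 14927.00 − 12489.48 = 2440 m.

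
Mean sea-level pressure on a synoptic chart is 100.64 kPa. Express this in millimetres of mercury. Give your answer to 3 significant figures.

755 mmHg

1 kPa = 7.50062 mmHg, so 100.64 × 7.50062 = 755 mmHg.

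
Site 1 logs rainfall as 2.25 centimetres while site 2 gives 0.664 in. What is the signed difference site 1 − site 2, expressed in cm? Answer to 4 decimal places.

site 2: 0.664 in = 1.686560 cm.
Difference: 2.250000 − 1.686560 = 0.5634 cm.

0.5634 cm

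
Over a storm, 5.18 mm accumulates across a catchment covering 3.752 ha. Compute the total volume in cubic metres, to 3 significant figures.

Area: 3.752 ha = 37520 m².
1 mm over 1 m² is 1 L, so volume = 5.18 × 37520 = 194353.6 L = 194 m³.

194 cubic metres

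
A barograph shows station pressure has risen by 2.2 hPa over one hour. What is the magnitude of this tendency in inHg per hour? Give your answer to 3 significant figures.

2.2 hPa / 1 h × 0.02953 inHg/hPa = 0.0650 inHg/h.

0.0650 inHg per hour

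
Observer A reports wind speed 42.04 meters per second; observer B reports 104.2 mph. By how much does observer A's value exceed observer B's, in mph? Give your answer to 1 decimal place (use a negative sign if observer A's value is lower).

observer A: 42.04 m/s = 94.041 mph.
Difference: 94.041 − 104.200 = -10.2 mph.

-10.2 mph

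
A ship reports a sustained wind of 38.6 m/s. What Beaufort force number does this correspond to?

38.6 m/s lies in the Beaufort 12 band (hurricane force, ≥32.7 m/s).

Beaufort force 12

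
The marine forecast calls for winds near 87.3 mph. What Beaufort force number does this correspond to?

Beaufort force 12

87.3 mph = 39.0 m/s, which is Beaufort 12 (hurricane force, ≥32.7 m/s).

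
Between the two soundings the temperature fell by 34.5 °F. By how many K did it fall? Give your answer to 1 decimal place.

A change of 1 °C equals a change of 1.8 °F: ΔK = 34.5 × 0.5556 = 19.2 K.

19.2 K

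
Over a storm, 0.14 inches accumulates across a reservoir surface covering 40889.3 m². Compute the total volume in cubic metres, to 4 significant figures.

145.4 cubic metres

Depth: 0.14 in × 25.4 = 3.556 mm.
1 mm over 1 m² is 1 L, so volume = 3.556 × 40889.3 = 145402.35 L = 145.4 m³.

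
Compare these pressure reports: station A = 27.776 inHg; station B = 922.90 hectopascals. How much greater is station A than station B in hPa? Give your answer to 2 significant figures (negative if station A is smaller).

18 hPa

station A: 27.776 inHg = 940.60 hPa.
Difference: 940.60 − 922.90 = 18 hPa.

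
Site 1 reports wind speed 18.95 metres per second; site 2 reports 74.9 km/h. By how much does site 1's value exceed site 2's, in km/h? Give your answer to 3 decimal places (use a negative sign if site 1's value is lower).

site 1: 18.95 m/s = 68.22000 km/h.
Difference: 68.22000 − 74.90000 = -6.680 km/h.

-6.680 km/h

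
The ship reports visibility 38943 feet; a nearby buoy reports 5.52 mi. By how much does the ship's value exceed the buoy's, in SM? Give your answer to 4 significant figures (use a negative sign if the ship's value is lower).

the ship: 38943 ft = 7.37557 SM.
Difference: 7.37557 − 5.52000 = 1.856 SM.

1.856 SM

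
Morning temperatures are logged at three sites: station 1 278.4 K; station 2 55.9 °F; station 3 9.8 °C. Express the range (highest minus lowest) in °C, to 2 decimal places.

8.03 °C

station 1: 278.4 K = 5.250 °C.
station 2: 55.9 °F = 13.278 °C.
Spread: 13.278 − 5.250 = 8.028 °C.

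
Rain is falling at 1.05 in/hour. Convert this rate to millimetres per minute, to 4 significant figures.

0.4445 mm/minute

1.05 in/hour × 25.4 mm/in × 0.0166667 hour/minute = 0.4445 mm/minute.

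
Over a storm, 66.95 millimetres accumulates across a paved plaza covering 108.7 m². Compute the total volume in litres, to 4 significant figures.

1 mm over 1 m² is 1 L, so volume = 66.95 × 108.7 = 7277.465 L ≈ 7277 L.

7277 litres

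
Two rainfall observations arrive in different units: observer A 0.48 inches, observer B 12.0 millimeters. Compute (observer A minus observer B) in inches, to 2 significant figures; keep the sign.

observer B: 12.0 mm = 0.472441 in.
Difference: 0.480000 − 0.472441 = 0.0076 in.

0.0076 in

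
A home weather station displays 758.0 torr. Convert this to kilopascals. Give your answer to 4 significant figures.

101.1 kPa

1 mmHg = 0.133322 kPa, so 758.0 × 0.133322 = 101.1 kPa.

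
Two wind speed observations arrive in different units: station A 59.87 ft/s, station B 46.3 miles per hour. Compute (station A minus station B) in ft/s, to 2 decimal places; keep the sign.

-8.04 ft/s

station B: 46.3 mph = 67.9067 ft/s.
Difference: 59.8700 − 67.9067 = -8.04 ft/s.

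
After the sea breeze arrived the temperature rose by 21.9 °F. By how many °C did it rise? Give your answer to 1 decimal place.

12.2 °C

A change of 1 °C equals a change of 1.8 °F: Δ°C = 21.9 × 0.5556 = 12.2 °C.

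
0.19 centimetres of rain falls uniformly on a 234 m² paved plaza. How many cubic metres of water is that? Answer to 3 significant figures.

0.445 cubic metres

Depth: 0.19 cm × 10 = 1.9 mm.
1 mm over 1 m² is 1 L, so volume = 1.9 × 234 = 444.6 L = 0.445 m³.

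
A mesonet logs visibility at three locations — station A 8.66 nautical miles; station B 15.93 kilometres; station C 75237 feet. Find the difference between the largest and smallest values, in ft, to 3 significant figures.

23000 ft

station A: 8.66 nmi = 52619.16 ft.
station B: 15.93 km = 52263.78 ft.
Spread: 75237.00 − 52263.78 = 23000 ft.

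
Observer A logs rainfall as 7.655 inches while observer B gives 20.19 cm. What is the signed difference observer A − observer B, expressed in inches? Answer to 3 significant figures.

observer B: 20.19 cm = 7.94882 in.
Difference: 7.65500 − 7.94882 = -0.294 in.

-0.294 in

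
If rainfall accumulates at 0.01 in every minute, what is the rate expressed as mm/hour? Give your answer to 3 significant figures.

0.01 in/minute × 25.4 mm/in × 60 minute/hour = 15.2 mm/hour.

15.2 mm/hour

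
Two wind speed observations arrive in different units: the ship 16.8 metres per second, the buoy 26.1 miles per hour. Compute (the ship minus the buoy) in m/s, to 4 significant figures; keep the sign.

the buoy: 26.1 mph = 11.66774 m/s.
Difference: 16.80000 − 11.66774 = 5.132 m/s.

5.132 m/s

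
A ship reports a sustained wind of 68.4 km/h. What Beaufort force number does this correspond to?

68.4 km/h = 19.0 m/s, which is Beaufort 8 (gale, 17.2–20.7 m/s).

Beaufort force 8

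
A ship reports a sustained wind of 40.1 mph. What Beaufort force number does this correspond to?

Beaufort force 8

40.1 mph = 17.9 m/s, which is Beaufort 8 (gale, 17.2–20.7 m/s).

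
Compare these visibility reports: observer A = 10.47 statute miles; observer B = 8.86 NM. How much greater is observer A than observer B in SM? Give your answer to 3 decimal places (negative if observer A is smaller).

0.274 SM

observer B: 8.86 nmi = 10.19591 SM.
Difference: 10.47000 − 10.19591 = 0.274 SM.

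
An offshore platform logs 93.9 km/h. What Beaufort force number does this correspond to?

93.9 km/h = 26.1 m/s, which is Beaufort 10 (storm, 24.5–28.4 m/s).

Beaufort force 10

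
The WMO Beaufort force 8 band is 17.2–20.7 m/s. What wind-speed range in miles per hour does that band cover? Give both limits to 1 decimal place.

17.2–20.7 m/s × 2.237 = 38.5–46.3 mph.

38.5 to 46.3 mph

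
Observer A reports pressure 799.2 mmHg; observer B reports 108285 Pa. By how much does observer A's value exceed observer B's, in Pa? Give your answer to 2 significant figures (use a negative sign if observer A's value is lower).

-1700 Pa

observer A: 799.2 mmHg = 106551.25 Pa.
Difference: 106551.25 − 108285.00 = -1700 Pa.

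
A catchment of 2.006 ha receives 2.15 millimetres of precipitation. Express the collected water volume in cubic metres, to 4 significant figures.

Area: 2.006 ha = 20060 m².
1 mm over 1 m² is 1 L, so volume = 2.15 × 20060 = 43129 L = 43.13 m³.

43.13 cubic metres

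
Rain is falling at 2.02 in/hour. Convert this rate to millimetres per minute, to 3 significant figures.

2.02 in/hour × 25.4 mm/in × 0.0166667 hour/minute = 0.855 mm/minute.

0.855 mm/minute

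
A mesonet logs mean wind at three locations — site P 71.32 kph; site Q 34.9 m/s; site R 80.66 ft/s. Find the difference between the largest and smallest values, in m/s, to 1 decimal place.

15.1 m/s

site P: 71.32 km/h = 19.811 m/s.
site R: 80.66 ft/s = 24.585 m/s.
Spread: 34.900 − 19.811 = 15.1 m/s.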